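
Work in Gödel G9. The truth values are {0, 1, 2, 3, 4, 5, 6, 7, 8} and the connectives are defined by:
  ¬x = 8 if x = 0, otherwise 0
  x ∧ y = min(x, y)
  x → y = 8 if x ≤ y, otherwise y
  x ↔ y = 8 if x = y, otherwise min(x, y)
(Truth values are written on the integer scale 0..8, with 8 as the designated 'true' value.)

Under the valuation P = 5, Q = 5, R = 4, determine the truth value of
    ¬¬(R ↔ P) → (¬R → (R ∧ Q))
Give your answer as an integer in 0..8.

R ↔ P = 4 ↔ 5 = 4
¬(R ↔ P) = ¬4 = 0
¬¬(R ↔ P) = ¬0 = 8
¬R = ¬4 = 0
R ∧ Q = 4 ∧ 5 = 4
¬R → (R ∧ Q) = 0 → 4 = 8
¬¬(R ↔ P) → (¬R → (R ∧ Q)) = 8 → 8 = 8

8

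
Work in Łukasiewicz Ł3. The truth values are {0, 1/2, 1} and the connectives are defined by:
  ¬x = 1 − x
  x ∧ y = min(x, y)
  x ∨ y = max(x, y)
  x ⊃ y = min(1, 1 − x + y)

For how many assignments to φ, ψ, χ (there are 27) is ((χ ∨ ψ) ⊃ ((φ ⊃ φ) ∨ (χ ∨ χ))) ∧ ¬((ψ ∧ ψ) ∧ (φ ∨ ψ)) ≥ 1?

value 1: 9 assignments (counts)
value 1/2: 9 assignments
value 0: 9 assignments
So 9 of the 27 assignments meet the threshold.

9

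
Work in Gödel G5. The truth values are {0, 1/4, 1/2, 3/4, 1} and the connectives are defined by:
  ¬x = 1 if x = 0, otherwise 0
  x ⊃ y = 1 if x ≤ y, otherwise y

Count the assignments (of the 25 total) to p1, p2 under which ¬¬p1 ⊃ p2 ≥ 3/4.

13

value 1: 9 assignments (counts)
value 3/4: 4 assignments (counts)
value 1/2: 4 assignments
value 1/4: 4 assignments
value 0: 4 assignments
So 13 of the 25 assignments meet the threshold.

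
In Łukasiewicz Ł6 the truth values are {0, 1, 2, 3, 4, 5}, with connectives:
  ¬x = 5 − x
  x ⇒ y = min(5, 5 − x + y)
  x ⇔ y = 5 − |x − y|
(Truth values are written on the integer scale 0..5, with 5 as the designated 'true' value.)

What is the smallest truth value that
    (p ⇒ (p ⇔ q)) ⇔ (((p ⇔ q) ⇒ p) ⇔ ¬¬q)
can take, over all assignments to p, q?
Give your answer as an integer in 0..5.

1

Take p = 2, q = 0:
p ⇔ q = 2 ⇔ 0 = 3
p ⇒ (p ⇔ q) = 2 ⇒ 3 = 5
p ⇔ q = 2 ⇔ 0 = 3
(p ⇔ q) ⇒ p = 3 ⇒ 2 = 4
¬q = ¬0 = 5
¬¬q = ¬5 = 0
((p ⇔ q) ⇒ p) ⇔ ¬¬q = 4 ⇔ 0 = 1
(p ⇒ (p ⇔ q)) ⇔ (((p ⇔ q) ⇒ p) ⇔ ¬¬q) = 5 ⇔ 1 = 1
No assignment yields a value below 1, so this is the minimum.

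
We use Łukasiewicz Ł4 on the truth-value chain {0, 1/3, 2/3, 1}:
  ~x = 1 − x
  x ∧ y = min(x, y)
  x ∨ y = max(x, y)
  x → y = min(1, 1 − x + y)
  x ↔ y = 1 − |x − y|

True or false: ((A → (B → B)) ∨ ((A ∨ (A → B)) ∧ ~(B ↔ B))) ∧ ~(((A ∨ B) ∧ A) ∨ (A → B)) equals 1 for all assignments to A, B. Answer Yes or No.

Counterexample: take A = 0, B = 0.
B → B = 0 → 0 = 1
A → (B → B) = 0 → 1 = 1
A → B = 0 → 0 = 1
A ∨ (A → B) = 0 ∨ 1 = 1
B ↔ B = 0 ↔ 0 = 1
~(B ↔ B) = ~1 = 0
(A ∨ (A → B)) ∧ ~(B ↔ B) = 1 ∧ 0 = 0
(A → (B → B)) ∨ ((A ∨ (A → B)) ∧ ~(B ↔ B)) = 1 ∨ 0 = 1
A ∨ B = 0 ∨ 0 = 0
(A ∨ B) ∧ A = 0 ∧ 0 = 0
A → B = 0 → 0 = 1
((A ∨ B) ∧ A) ∨ (A → B) = 0 ∨ 1 = 1
~(((A ∨ B) ∧ A) ∨ (A → B)) = ~1 = 0
((A → (B → B)) ∨ ((A ∨ (A → B)) ∧ ~(B ↔ B))) ∧ ~(((A ∨ B) ∧ A) ∨ (A → B)) = 1 ∧ 0 = 0
This gives 0 ≠ 1.

No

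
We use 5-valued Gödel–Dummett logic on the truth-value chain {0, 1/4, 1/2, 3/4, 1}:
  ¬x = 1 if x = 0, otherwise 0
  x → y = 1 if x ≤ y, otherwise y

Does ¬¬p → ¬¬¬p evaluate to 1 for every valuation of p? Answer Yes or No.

Counterexample: take p = 1/4.
¬p = ¬1/4 = 0
¬¬p = ¬0 = 1
¬p = ¬1/4 = 0
¬¬p = ¬0 = 1
¬¬¬p = ¬1 = 0
¬¬p → ¬¬¬p = 1 → 0 = 0
This gives 0 ≠ 1.

No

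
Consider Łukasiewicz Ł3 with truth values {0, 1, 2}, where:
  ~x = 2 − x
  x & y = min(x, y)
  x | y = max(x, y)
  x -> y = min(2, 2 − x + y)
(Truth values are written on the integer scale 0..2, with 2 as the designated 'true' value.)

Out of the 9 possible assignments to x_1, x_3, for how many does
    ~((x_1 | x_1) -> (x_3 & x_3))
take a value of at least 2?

1

x_1 = 0, x_3 = 0 ↦ 0  <
x_1 = 0, x_3 = 1 ↦ 0  <
x_1 = 0, x_3 = 2 ↦ 0  <
x_1 = 1, x_3 = 0 ↦ 1  <
x_1 = 1, x_3 = 1 ↦ 0  <
x_1 = 1, x_3 = 2 ↦ 0  <
x_1 = 2, x_3 = 0 ↦ 2  ≥
x_1 = 2, x_3 = 1 ↦ 1  <
x_1 = 2, x_3 = 2 ↦ 0  <
So 1 of the 9 assignments meets the threshold.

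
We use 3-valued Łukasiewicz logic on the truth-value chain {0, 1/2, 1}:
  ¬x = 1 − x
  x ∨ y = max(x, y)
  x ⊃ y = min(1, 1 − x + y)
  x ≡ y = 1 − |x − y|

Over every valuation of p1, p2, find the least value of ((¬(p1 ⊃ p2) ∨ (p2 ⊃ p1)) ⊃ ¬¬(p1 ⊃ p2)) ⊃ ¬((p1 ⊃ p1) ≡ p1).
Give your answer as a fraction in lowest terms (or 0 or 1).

Take p1 = 1, p2 = 1:
p1 ⊃ p2 = 1 ⊃ 1 = 1
¬(p1 ⊃ p2) = ¬1 = 0
p2 ⊃ p1 = 1 ⊃ 1 = 1
¬(p1 ⊃ p2) ∨ (p2 ⊃ p1) = 0 ∨ 1 = 1
p1 ⊃ p2 = 1 ⊃ 1 = 1
¬(p1 ⊃ p2) = ¬1 = 0
¬¬(p1 ⊃ p2) = ¬0 = 1
(¬(p1 ⊃ p2) ∨ (p2 ⊃ p1)) ⊃ ¬¬(p1 ⊃ p2) = 1 ⊃ 1 = 1
p1 ⊃ p1 = 1 ⊃ 1 = 1
(p1 ⊃ p1) ≡ p1 = 1 ≡ 1 = 1
¬((p1 ⊃ p1) ≡ p1) = ¬1 = 0
((¬(p1 ⊃ p2) ∨ (p2 ⊃ p1)) ⊃ ¬¬(p1 ⊃ p2)) ⊃ ¬((p1 ⊃ p1) ≡ p1) = 1 ⊃ 0 = 0
No assignment yields a value below 0, so this is the minimum.

0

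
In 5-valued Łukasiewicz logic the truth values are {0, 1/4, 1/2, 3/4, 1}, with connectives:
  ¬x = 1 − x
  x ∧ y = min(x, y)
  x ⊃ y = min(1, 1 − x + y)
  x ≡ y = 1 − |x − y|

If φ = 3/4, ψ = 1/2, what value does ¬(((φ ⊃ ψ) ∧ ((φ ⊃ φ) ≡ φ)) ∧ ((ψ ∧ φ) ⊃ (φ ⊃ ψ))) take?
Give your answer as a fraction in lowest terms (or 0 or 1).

1/4

φ ⊃ ψ = 3/4 ⊃ 1/2 = 3/4
φ ⊃ φ = 3/4 ⊃ 3/4 = 1
(φ ⊃ φ) ≡ φ = 1 ≡ 3/4 = 3/4
(φ ⊃ ψ) ∧ ((φ ⊃ φ) ≡ φ) = 3/4 ∧ 3/4 = 3/4
ψ ∧ φ = 1/2 ∧ 3/4 = 1/2
φ ⊃ ψ = 3/4 ⊃ 1/2 = 3/4
(ψ ∧ φ) ⊃ (φ ⊃ ψ) = 1/2 ⊃ 3/4 = 1
((φ ⊃ ψ) ∧ ((φ ⊃ φ) ≡ φ)) ∧ ((ψ ∧ φ) ⊃ (φ ⊃ ψ)) = 3/4 ∧ 1 = 3/4
¬(((φ ⊃ ψ) ∧ ((φ ⊃ φ) ≡ φ)) ∧ ((ψ ∧ φ) ⊃ (φ ⊃ ψ))) = ¬3/4 = 1/4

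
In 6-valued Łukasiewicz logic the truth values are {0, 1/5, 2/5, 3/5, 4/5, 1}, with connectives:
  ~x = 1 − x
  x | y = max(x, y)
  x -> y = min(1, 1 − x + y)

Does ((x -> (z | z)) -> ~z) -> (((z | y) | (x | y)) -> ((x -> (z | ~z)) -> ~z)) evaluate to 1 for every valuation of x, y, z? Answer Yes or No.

Counterexample: take x = 2/5, y = 1, z = 1/5.
z | z = 1/5 | 1/5 = 1/5
x -> (z | z) = 2/5 -> 1/5 = 4/5
~z = ~1/5 = 4/5
(x -> (z | z)) -> ~z = 4/5 -> 4/5 = 1
z | y = 1/5 | 1 = 1
x | y = 2/5 | 1 = 1
(z | y) | (x | y) = 1 | 1 = 1
~z = ~1/5 = 4/5
z | ~z = 1/5 | 4/5 = 4/5
x -> (z | ~z) = 2/5 -> 4/5 = 1
~z = ~1/5 = 4/5
(x -> (z | ~z)) -> ~z = 1 -> 4/5 = 4/5
((z | y) | (x | y)) -> ((x -> (z | ~z)) -> ~z) = 1 -> 4/5 = 4/5
((x -> (z | z)) -> ~z) -> (((z | y) | (x | y)) -> ((x -> (z | ~z)) -> ~z)) = 1 -> 4/5 = 4/5
This gives 4/5 ≠ 1.

No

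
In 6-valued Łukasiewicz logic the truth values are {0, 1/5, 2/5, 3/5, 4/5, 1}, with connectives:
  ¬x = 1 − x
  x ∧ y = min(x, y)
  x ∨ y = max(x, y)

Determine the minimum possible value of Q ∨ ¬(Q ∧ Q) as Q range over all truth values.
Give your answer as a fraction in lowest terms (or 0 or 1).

3/5

Take Q = 2/5:
Q ∧ Q = 2/5 ∧ 2/5 = 2/5
¬(Q ∧ Q) = ¬2/5 = 3/5
Q ∨ ¬(Q ∧ Q) = 2/5 ∨ 3/5 = 3/5
No assignment yields a value below 3/5, so this is the minimum.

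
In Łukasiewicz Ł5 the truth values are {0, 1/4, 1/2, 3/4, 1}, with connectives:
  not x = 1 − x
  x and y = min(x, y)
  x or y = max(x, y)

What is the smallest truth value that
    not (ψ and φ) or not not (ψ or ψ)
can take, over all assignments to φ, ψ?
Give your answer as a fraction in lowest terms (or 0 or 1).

Take φ = 1/2, ψ = 1/2:
ψ and φ = 1/2 and 1/2 = 1/2
not (ψ and φ) = not 1/2 = 1/2
ψ or ψ = 1/2 or 1/2 = 1/2
not (ψ or ψ) = not 1/2 = 1/2
not not (ψ or ψ) = not 1/2 = 1/2
not (ψ and φ) or not not (ψ or ψ) = 1/2 or 1/2 = 1/2
No assignment yields a value below 1/2, so this is the minimum.

1/2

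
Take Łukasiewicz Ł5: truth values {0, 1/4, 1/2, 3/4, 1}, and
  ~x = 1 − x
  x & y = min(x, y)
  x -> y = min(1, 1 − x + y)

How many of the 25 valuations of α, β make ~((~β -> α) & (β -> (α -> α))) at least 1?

1

value 1: 1 assignment (counts)
value 3/4: 2 assignments
value 1/2: 3 assignments
value 1/4: 4 assignments
value 0: 15 assignments
So 1 of the 25 assignments meets the threshold.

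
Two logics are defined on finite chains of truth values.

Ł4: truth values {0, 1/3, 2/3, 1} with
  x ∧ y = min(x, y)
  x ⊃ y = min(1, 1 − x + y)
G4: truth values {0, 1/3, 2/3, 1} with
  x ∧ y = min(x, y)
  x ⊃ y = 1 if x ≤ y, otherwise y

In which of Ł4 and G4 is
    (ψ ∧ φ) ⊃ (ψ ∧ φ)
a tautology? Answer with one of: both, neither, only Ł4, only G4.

In Ł4: every assignment gives 1 — tautology.
In G4: every assignment gives 1 — tautology.

both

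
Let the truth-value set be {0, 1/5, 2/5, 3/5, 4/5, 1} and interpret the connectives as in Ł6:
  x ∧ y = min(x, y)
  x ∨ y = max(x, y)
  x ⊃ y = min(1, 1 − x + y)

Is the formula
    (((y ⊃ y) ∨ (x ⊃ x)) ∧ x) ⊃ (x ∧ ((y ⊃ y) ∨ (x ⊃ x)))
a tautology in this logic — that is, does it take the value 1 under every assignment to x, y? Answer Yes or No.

Yes

At x = 3/5, y = 3/5, for instance:
y ⊃ y = 3/5 ⊃ 3/5 = 1
x ⊃ x = 3/5 ⊃ 3/5 = 1
(y ⊃ y) ∨ (x ⊃ x) = 1 ∨ 1 = 1
((y ⊃ y) ∨ (x ⊃ x)) ∧ x = 1 ∧ 3/5 = 3/5
x ∧ ((y ⊃ y) ∨ (x ⊃ x)) = 3/5 ∧ 1 = 3/5
(((y ⊃ y) ∨ (x ⊃ x)) ∧ x) ⊃ (x ∧ ((y ⊃ y) ∨ (x ⊃ x))) = 3/5 ⊃ 3/5 = 1
and checking the remaining 35 assignments likewise gives ≥ 1 in every case.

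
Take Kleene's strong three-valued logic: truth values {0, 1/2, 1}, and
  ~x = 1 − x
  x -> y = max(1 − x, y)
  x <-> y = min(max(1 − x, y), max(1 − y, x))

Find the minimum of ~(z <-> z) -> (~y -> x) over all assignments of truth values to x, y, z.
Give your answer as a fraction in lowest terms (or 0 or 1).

Take x = 0, y = 0, z = 1/2:
z <-> z = 1/2 <-> 1/2 = 1/2
~(z <-> z) = ~1/2 = 1/2
~y = ~0 = 1
~y -> x = 1 -> 0 = 0
~(z <-> z) -> (~y -> x) = 1/2 -> 0 = 1/2
No assignment yields a value below 1/2, so this is the minimum.

1/2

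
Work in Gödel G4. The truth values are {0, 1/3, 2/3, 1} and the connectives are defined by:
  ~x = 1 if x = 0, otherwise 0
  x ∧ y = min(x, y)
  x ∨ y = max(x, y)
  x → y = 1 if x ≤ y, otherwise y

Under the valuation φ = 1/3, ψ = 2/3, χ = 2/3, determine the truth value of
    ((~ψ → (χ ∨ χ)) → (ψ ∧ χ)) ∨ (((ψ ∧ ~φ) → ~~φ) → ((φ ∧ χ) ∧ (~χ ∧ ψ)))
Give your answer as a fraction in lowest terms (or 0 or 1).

2/3

~ψ = ~2/3 = 0
χ ∨ χ = 2/3 ∨ 2/3 = 2/3
~ψ → (χ ∨ χ) = 0 → 2/3 = 1
ψ ∧ χ = 2/3 ∧ 2/3 = 2/3
(~ψ → (χ ∨ χ)) → (ψ ∧ χ) = 1 → 2/3 = 2/3
~φ = ~1/3 = 0
ψ ∧ ~φ = 2/3 ∧ 0 = 0
~φ = ~1/3 = 0
~~φ = ~0 = 1
(ψ ∧ ~φ) → ~~φ = 0 → 1 = 1
φ ∧ χ = 1/3 ∧ 2/3 = 1/3
~χ = ~2/3 = 0
~χ ∧ ψ = 0 ∧ 2/3 = 0
(φ ∧ χ) ∧ (~χ ∧ ψ) = 1/3 ∧ 0 = 0
((ψ ∧ ~φ) → ~~φ) → ((φ ∧ χ) ∧ (~χ ∧ ψ)) = 1 → 0 = 0
((~ψ → (χ ∨ χ)) → (ψ ∧ χ)) ∨ (((ψ ∧ ~φ) → ~~φ) → ((φ ∧ χ) ∧ (~χ ∧ ψ))) = 2/3 ∨ 0 = 2/3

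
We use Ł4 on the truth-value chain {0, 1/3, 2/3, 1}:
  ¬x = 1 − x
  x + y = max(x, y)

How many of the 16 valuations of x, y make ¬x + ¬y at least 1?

x = 0, y = 0 ↦ 1  ≥
x = 0, y = 1/3 ↦ 1  ≥
x = 0, y = 2/3 ↦ 1  ≥
x = 0, y = 1 ↦ 1  ≥
x = 1/3, y = 0 ↦ 1  ≥
x = 1/3, y = 1/3 ↦ 2/3  <
x = 1/3, y = 2/3 ↦ 2/3  <
x = 1/3, y = 1 ↦ 2/3  <
x = 2/3, y = 0 ↦ 1  ≥
x = 2/3, y = 1/3 ↦ 2/3  <
x = 2/3, y = 2/3 ↦ 1/3  <
x = 2/3, y = 1 ↦ 1/3  <
x = 1, y = 0 ↦ 1  ≥
x = 1, y = 1/3 ↦ 2/3  <
x = 1, y = 2/3 ↦ 1/3  <
x = 1, y = 1 ↦ 0  <
So 7 of the 16 assignments meet the threshold.

7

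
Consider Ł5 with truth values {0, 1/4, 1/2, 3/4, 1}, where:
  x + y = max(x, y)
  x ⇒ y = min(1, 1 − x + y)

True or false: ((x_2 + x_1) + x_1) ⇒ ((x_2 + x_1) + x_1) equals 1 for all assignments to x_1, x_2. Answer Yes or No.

Yes

At x_1 = 1, x_2 = 1/4, for instance:
x_2 + x_1 = 1/4 + 1 = 1
(x_2 + x_1) + x_1 = 1 + 1 = 1
((x_2 + x_1) + x_1) ⇒ ((x_2 + x_1) + x_1) = 1 ⇒ 1 = 1
and checking the remaining 24 assignments likewise gives ≥ 1 in every case.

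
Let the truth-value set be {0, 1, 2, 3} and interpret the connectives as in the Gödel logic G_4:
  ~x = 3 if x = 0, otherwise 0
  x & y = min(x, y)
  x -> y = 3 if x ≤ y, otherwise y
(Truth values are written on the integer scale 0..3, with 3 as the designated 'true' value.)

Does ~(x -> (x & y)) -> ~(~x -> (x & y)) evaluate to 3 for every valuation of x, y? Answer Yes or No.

Counterexample: take x = 1, y = 0.
x & y = 1 & 0 = 0
x -> (x & y) = 1 -> 0 = 0
~(x -> (x & y)) = ~0 = 3
~x = ~1 = 0
x & y = 1 & 0 = 0
~x -> (x & y) = 0 -> 0 = 3
~(~x -> (x & y)) = ~3 = 0
~(x -> (x & y)) -> ~(~x -> (x & y)) = 3 -> 0 = 0
This gives 0 ≠ 3.

No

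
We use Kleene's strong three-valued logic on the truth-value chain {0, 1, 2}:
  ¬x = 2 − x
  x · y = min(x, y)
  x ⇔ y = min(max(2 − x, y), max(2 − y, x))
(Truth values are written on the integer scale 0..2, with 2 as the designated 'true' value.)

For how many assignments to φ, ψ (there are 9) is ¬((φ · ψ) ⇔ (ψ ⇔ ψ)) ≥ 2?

4

φ = 0, ψ = 0 ↦ 2  ≥
φ = 0, ψ = 1 ↦ 1  <
φ = 0, ψ = 2 ↦ 2  ≥
φ = 1, ψ = 0 ↦ 2  ≥
φ = 1, ψ = 1 ↦ 1  <
φ = 1, ψ = 2 ↦ 1  <
φ = 2, ψ = 0 ↦ 2  ≥
φ = 2, ψ = 1 ↦ 1  <
φ = 2, ψ = 2 ↦ 0  <
So 4 of the 9 assignments meet the threshold.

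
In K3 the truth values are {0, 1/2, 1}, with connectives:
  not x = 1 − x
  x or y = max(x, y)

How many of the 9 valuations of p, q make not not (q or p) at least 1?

5

p = 0, q = 0 ↦ 0  <
p = 0, q = 1/2 ↦ 1/2  <
p = 0, q = 1 ↦ 1  ≥
p = 1/2, q = 0 ↦ 1/2  <
p = 1/2, q = 1/2 ↦ 1/2  <
p = 1/2, q = 1 ↦ 1  ≥
p = 1, q = 0 ↦ 1  ≥
p = 1, q = 1/2 ↦ 1  ≥
p = 1, q = 1 ↦ 1  ≥
So 5 of the 9 assignments meet the threshold.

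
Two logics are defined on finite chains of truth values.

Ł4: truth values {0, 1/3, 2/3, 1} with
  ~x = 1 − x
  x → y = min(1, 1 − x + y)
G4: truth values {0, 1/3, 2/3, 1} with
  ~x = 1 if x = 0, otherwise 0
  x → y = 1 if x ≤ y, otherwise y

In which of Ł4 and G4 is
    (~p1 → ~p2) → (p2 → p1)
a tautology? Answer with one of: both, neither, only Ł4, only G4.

In Ł4: every assignment gives 1 — tautology.
In G4: at p1 = 1/3, p2 = 2/3 the value is 1/3 — not a tautology.

only Ł4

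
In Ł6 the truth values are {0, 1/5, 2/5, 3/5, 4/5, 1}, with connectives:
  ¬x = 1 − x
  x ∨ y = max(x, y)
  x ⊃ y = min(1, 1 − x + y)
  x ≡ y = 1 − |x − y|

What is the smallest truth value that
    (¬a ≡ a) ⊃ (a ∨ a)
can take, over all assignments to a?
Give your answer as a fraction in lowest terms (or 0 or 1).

Take a = 2/5:
¬a = ¬2/5 = 3/5
¬a ≡ a = 3/5 ≡ 2/5 = 4/5
a ∨ a = 2/5 ∨ 2/5 = 2/5
(¬a ≡ a) ⊃ (a ∨ a) = 4/5 ⊃ 2/5 = 3/5
No assignment yields a value below 3/5, so this is the minimum.

3/5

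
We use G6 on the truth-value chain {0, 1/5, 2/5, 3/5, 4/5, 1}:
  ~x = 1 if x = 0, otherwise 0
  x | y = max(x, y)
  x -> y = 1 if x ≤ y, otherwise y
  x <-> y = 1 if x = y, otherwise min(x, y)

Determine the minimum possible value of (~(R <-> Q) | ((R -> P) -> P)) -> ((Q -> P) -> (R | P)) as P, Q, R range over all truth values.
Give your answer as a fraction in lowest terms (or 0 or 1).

1/5

Take P = 0, Q = 0, R = 1/5:
R <-> Q = 1/5 <-> 0 = 0
~(R <-> Q) = ~0 = 1
R -> P = 1/5 -> 0 = 0
(R -> P) -> P = 0 -> 0 = 1
~(R <-> Q) | ((R -> P) -> P) = 1 | 1 = 1
Q -> P = 0 -> 0 = 1
R | P = 1/5 | 0 = 1/5
(Q -> P) -> (R | P) = 1 -> 1/5 = 1/5
(~(R <-> Q) | ((R -> P) -> P)) -> ((Q -> P) -> (R | P)) = 1 -> 1/5 = 1/5
No assignment yields a value below 1/5, so this is the minimum.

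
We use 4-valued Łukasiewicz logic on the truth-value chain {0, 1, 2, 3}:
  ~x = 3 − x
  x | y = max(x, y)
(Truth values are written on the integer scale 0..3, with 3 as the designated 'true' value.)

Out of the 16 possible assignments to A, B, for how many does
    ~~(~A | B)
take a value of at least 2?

A = 0, B = 0 ↦ 3  ≥
A = 0, B = 1 ↦ 3  ≥
A = 0, B = 2 ↦ 3  ≥
A = 0, B = 3 ↦ 3  ≥
A = 1, B = 0 ↦ 2  ≥
A = 1, B = 1 ↦ 2  ≥
A = 1, B = 2 ↦ 2  ≥
A = 1, B = 3 ↦ 3  ≥
A = 2, B = 0 ↦ 1  <
A = 2, B = 1 ↦ 1  <
A = 2, B = 2 ↦ 2  ≥
A = 2, B = 3 ↦ 3  ≥
A = 3, B = 0 ↦ 0  <
A = 3, B = 1 ↦ 1  <
A = 3, B = 2 ↦ 2  ≥
A = 3, B = 3 ↦ 3  ≥
So 12 of the 16 assignments meet the threshold.

12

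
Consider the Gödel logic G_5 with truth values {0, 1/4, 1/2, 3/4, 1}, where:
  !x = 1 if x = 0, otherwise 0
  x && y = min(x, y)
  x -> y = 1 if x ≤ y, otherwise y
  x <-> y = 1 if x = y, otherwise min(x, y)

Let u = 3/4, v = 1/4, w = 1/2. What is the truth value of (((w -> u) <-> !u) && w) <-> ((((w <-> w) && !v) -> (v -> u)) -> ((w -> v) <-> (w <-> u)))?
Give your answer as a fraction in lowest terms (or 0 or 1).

0

w -> u = 1/2 -> 3/4 = 1
!u = !3/4 = 0
(w -> u) <-> !u = 1 <-> 0 = 0
((w -> u) <-> !u) && w = 0 && 1/2 = 0
w <-> w = 1/2 <-> 1/2 = 1
!v = !1/4 = 0
(w <-> w) && !v = 1 && 0 = 0
v -> u = 1/4 -> 3/4 = 1
((w <-> w) && !v) -> (v -> u) = 0 -> 1 = 1
w -> v = 1/2 -> 1/4 = 1/4
w <-> u = 1/2 <-> 3/4 = 1/2
(w -> v) <-> (w <-> u) = 1/4 <-> 1/2 = 1/4
(((w <-> w) && !v) -> (v -> u)) -> ((w -> v) <-> (w <-> u)) = 1 -> 1/4 = 1/4
(((w -> u) <-> !u) && w) <-> ((((w <-> w) && !v) -> (v -> u)) -> ((w -> v) <-> (w <-> u))) = 0 <-> 1/4 = 0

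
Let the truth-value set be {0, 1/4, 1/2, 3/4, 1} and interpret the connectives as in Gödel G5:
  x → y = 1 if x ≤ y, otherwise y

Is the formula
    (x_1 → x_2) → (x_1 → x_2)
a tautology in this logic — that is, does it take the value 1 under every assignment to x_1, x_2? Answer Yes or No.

Yes

At x_1 = 1/4, x_2 = 3/4, for instance:
x_1 → x_2 = 1/4 → 3/4 = 1
(x_1 → x_2) → (x_1 → x_2) = 1 → 1 = 1
and checking the remaining 24 assignments likewise gives ≥ 1 in every case.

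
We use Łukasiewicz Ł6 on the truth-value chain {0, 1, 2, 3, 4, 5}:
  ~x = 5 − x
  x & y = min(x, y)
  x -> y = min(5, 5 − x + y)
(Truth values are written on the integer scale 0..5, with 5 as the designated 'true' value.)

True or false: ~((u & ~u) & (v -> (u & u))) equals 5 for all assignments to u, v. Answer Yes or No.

No

Counterexample: take u = 1, v = 0.
~u = ~1 = 4
u & ~u = 1 & 4 = 1
u & u = 1 & 1 = 1
v -> (u & u) = 0 -> 1 = 5
(u & ~u) & (v -> (u & u)) = 1 & 5 = 1
~((u & ~u) & (v -> (u & u))) = ~1 = 4
This gives 4 ≠ 5.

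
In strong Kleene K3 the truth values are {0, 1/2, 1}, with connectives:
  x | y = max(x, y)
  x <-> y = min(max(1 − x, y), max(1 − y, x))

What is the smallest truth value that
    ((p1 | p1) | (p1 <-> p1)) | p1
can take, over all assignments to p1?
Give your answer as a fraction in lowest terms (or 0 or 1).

Take p1 = 1/2:
p1 | p1 = 1/2 | 1/2 = 1/2
p1 <-> p1 = 1/2 <-> 1/2 = 1/2
(p1 | p1) | (p1 <-> p1) = 1/2 | 1/2 = 1/2
((p1 | p1) | (p1 <-> p1)) | p1 = 1/2 | 1/2 = 1/2
No assignment yields a value below 1/2, so this is the minimum.

1/2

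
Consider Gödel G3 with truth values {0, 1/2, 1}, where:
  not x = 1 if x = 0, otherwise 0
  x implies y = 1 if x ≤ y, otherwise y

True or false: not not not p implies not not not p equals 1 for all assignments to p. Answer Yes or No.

p = 0 ↦ 1
p = 1/2 ↦ 1
p = 1 ↦ 1
Every assignment gives a value ≥ 1.

Yes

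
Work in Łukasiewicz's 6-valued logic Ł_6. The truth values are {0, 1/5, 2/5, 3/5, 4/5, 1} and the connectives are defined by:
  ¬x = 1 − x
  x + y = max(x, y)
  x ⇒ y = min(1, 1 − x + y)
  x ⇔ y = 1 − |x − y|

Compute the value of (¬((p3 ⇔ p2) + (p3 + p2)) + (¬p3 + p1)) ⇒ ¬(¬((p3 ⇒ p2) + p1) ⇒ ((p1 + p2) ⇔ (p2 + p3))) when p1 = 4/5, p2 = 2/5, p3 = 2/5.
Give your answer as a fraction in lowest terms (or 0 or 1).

1/5

p3 ⇔ p2 = 2/5 ⇔ 2/5 = 1
p3 + p2 = 2/5 + 2/5 = 2/5
(p3 ⇔ p2) + (p3 + p2) = 1 + 2/5 = 1
¬((p3 ⇔ p2) + (p3 + p2)) = ¬1 = 0
¬p3 = ¬2/5 = 3/5
¬p3 + p1 = 3/5 + 4/5 = 4/5
¬((p3 ⇔ p2) + (p3 + p2)) + (¬p3 + p1) = 0 + 4/5 = 4/5
p3 ⇒ p2 = 2/5 ⇒ 2/5 = 1
(p3 ⇒ p2) + p1 = 1 + 4/5 = 1
¬((p3 ⇒ p2) + p1) = ¬1 = 0
p1 + p2 = 4/5 + 2/5 = 4/5
p2 + p3 = 2/5 + 2/5 = 2/5
(p1 + p2) ⇔ (p2 + p3) = 4/5 ⇔ 2/5 = 3/5
¬((p3 ⇒ p2) + p1) ⇒ ((p1 + p2) ⇔ (p2 + p3)) = 0 ⇒ 3/5 = 1
¬(¬((p3 ⇒ p2) + p1) ⇒ ((p1 + p2) ⇔ (p2 + p3))) = ¬1 = 0
(¬((p3 ⇔ p2) + (p3 + p2)) + (¬p3 + p1)) ⇒ ¬(¬((p3 ⇒ p2) + p1) ⇒ ((p1 + p2) ⇔ (p2 + p3))) = 4/5 ⇒ 0 = 1/5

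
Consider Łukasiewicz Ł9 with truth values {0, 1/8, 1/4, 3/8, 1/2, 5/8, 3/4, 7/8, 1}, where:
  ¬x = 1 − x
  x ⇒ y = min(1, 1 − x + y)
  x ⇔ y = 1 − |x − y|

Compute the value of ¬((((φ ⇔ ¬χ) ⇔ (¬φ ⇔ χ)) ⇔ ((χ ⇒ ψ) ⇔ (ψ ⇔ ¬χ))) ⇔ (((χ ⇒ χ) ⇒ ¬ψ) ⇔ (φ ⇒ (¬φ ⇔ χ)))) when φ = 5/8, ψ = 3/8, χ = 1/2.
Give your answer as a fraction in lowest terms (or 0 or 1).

3/8

¬χ = ¬1/2 = 1/2
φ ⇔ ¬χ = 5/8 ⇔ 1/2 = 7/8
¬φ = ¬5/8 = 3/8
¬φ ⇔ χ = 3/8 ⇔ 1/2 = 7/8
(φ ⇔ ¬χ) ⇔ (¬φ ⇔ χ) = 7/8 ⇔ 7/8 = 1
χ ⇒ ψ = 1/2 ⇒ 3/8 = 7/8
¬χ = ¬1/2 = 1/2
ψ ⇔ ¬χ = 3/8 ⇔ 1/2 = 7/8
(χ ⇒ ψ) ⇔ (ψ ⇔ ¬χ) = 7/8 ⇔ 7/8 = 1
((φ ⇔ ¬χ) ⇔ (¬φ ⇔ χ)) ⇔ ((χ ⇒ ψ) ⇔ (ψ ⇔ ¬χ)) = 1 ⇔ 1 = 1
χ ⇒ χ = 1/2 ⇒ 1/2 = 1
¬ψ = ¬3/8 = 5/8
(χ ⇒ χ) ⇒ ¬ψ = 1 ⇒ 5/8 = 5/8
¬φ = ¬5/8 = 3/8
¬φ ⇔ χ = 3/8 ⇔ 1/2 = 7/8
φ ⇒ (¬φ ⇔ χ) = 5/8 ⇒ 7/8 = 1
((χ ⇒ χ) ⇒ ¬ψ) ⇔ (φ ⇒ (¬φ ⇔ χ)) = 5/8 ⇔ 1 = 5/8
(((φ ⇔ ¬χ) ⇔ (¬φ ⇔ χ)) ⇔ ((χ ⇒ ψ) ⇔ (ψ ⇔ ¬χ))) ⇔ (((χ ⇒ χ) ⇒ ¬ψ) ⇔ (φ ⇒ (¬φ ⇔ χ))) = 1 ⇔ 5/8 = 5/8
¬((((φ ⇔ ¬χ) ⇔ (¬φ ⇔ χ)) ⇔ ((χ ⇒ ψ) ⇔ (ψ ⇔ ¬χ))) ⇔ (((χ ⇒ χ) ⇒ ¬ψ) ⇔ (φ ⇒ (¬φ ⇔ χ)))) = ¬5/8 = 3/8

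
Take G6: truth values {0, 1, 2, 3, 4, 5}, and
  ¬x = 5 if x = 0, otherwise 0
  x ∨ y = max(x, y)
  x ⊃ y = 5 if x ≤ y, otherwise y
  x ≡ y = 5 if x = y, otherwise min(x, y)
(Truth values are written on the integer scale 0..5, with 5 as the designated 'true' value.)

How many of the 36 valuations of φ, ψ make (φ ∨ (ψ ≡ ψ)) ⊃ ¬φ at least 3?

6

value 5: 6 assignments (counts)
value 0: 30 assignments
So 6 of the 36 assignments meet the threshold.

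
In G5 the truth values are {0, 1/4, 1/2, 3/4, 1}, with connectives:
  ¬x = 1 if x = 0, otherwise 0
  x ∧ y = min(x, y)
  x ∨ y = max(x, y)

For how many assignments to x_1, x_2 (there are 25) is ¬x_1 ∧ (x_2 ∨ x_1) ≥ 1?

1

value 1: 1 assignment (counts)
value 3/4: 1 assignment
value 1/2: 1 assignment
value 1/4: 1 assignment
value 0: 21 assignments
So 1 of the 25 assignments meets the threshold.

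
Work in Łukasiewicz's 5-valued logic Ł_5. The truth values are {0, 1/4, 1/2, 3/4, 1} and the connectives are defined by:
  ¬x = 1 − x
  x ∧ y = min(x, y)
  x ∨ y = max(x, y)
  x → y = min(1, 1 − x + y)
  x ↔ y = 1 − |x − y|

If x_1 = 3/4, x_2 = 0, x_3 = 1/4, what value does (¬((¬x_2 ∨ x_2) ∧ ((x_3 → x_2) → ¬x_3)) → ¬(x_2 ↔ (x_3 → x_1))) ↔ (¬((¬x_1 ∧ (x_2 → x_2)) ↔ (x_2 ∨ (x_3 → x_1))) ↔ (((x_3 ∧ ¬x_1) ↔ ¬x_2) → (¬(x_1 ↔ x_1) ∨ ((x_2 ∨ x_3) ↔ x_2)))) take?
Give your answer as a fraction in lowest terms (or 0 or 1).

3/4

¬x_2 = ¬0 = 1
¬x_2 ∨ x_2 = 1 ∨ 0 = 1
x_3 → x_2 = 1/4 → 0 = 3/4
¬x_3 = ¬1/4 = 3/4
(x_3 → x_2) → ¬x_3 = 3/4 → 3/4 = 1
(¬x_2 ∨ x_2) ∧ ((x_3 → x_2) → ¬x_3) = 1 ∧ 1 = 1
¬((¬x_2 ∨ x_2) ∧ ((x_3 → x_2) → ¬x_3)) = ¬1 = 0
x_3 → x_1 = 1/4 → 3/4 = 1
x_2 ↔ (x_3 → x_1) = 0 ↔ 1 = 0
¬(x_2 ↔ (x_3 → x_1)) = ¬0 = 1
¬((¬x_2 ∨ x_2) ∧ ((x_3 → x_2) → ¬x_3)) → ¬(x_2 ↔ (x_3 → x_1)) = 0 → 1 = 1
¬x_1 = ¬3/4 = 1/4
x_2 → x_2 = 0 → 0 = 1
¬x_1 ∧ (x_2 → x_2) = 1/4 ∧ 1 = 1/4
x_3 → x_1 = 1/4 → 3/4 = 1
x_2 ∨ (x_3 → x_1) = 0 ∨ 1 = 1
(¬x_1 ∧ (x_2 → x_2)) ↔ (x_2 ∨ (x_3 → x_1)) = 1/4 ↔ 1 = 1/4
¬((¬x_1 ∧ (x_2 → x_2)) ↔ (x_2 ∨ (x_3 → x_1))) = ¬1/4 = 3/4
¬x_1 = ¬3/4 = 1/4
x_3 ∧ ¬x_1 = 1/4 ∧ 1/4 = 1/4
¬x_2 = ¬0 = 1
(x_3 ∧ ¬x_1) ↔ ¬x_2 = 1/4 ↔ 1 = 1/4
x_1 ↔ x_1 = 3/4 ↔ 3/4 = 1
¬(x_1 ↔ x_1) = ¬1 = 0
x_2 ∨ x_3 = 0 ∨ 1/4 = 1/4
(x_2 ∨ x_3) ↔ x_2 = 1/4 ↔ 0 = 3/4
¬(x_1 ↔ x_1) ∨ ((x_2 ∨ x_3) ↔ x_2) = 0 ∨ 3/4 = 3/4
((x_3 ∧ ¬x_1) ↔ ¬x_2) → (¬(x_1 ↔ x_1) ∨ ((x_2 ∨ x_3) ↔ x_2)) = 1/4 → 3/4 = 1
¬((¬x_1 ∧ (x_2 → x_2)) ↔ (x_2 ∨ (x_3 → x_1))) ↔ (((x_3 ∧ ¬x_1) ↔ ¬x_2) → (¬(x_1 ↔ x_1) ∨ ((x_2 ∨ x_3) ↔ x_2))) = 3/4 ↔ 1 = 3/4
(¬((¬x_2 ∨ x_2) ∧ ((x_3 → x_2) → ¬x_3)) → ¬(x_2 ↔ (x_3 → x_1))) ↔ (¬((¬x_1 ∧ (x_2 → x_2)) ↔ (x_2 ∨ (x_3 → x_1))) ↔ (((x_3 ∧ ¬x_1) ↔ ¬x_2) → (¬(x_1 ↔ x_1) ∨ ((x_2 ∨ x_3) ↔ x_2)))) = 1 ↔ 3/4 = 3/4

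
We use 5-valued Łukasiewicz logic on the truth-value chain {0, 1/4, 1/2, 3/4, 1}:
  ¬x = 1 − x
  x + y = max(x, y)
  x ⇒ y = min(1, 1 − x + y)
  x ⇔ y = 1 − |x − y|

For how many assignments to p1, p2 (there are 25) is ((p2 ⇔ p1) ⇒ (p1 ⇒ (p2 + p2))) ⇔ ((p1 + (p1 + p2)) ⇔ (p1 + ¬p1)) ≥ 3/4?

19

value 1: 14 assignments (counts)
value 3/4: 5 assignments (counts)
value 1/2: 4 assignments
value 1/4: 1 assignment
value 0: 1 assignment
So 19 of the 25 assignments meet the threshold.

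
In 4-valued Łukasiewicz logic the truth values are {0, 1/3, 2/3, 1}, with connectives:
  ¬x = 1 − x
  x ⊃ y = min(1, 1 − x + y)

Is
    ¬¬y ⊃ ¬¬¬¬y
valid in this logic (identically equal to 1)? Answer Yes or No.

Yes

y = 0 ↦ 1
y = 1/3 ↦ 1
y = 2/3 ↦ 1
y = 1 ↦ 1
Every assignment gives a value ≥ 1.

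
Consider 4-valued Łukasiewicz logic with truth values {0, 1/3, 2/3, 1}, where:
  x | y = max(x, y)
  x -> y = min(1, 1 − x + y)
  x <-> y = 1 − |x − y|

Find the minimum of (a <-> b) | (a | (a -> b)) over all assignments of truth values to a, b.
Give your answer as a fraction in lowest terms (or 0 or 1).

2/3

Take a = 1/3, b = 0:
a <-> b = 1/3 <-> 0 = 2/3
a -> b = 1/3 -> 0 = 2/3
a | (a -> b) = 1/3 | 2/3 = 2/3
(a <-> b) | (a | (a -> b)) = 2/3 | 2/3 = 2/3
No assignment yields a value below 2/3, so this is the minimum.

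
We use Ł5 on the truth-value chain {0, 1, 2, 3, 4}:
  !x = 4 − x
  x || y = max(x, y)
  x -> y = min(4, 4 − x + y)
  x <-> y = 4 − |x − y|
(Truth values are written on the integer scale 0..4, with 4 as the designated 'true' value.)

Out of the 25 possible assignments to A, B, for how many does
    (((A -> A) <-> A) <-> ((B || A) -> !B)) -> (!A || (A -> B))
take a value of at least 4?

value 4: 20 assignments (counts)
value 3: 2 assignments
value 2: 2 assignments
value 0: 1 assignment
So 20 of the 25 assignments meet the threshold.

20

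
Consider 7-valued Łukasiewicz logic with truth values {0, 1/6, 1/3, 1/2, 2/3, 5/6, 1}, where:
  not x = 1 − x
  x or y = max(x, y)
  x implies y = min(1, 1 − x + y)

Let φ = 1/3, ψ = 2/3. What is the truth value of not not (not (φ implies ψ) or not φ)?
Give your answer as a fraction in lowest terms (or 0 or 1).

φ implies ψ = 1/3 implies 2/3 = 1
not (φ implies ψ) = not 1 = 0
not φ = not 1/3 = 2/3
not (φ implies ψ) or not φ = 0 or 2/3 = 2/3
not (not (φ implies ψ) or not φ) = not 2/3 = 1/3
not not (not (φ implies ψ) or not φ) = not 1/3 = 2/3

2/3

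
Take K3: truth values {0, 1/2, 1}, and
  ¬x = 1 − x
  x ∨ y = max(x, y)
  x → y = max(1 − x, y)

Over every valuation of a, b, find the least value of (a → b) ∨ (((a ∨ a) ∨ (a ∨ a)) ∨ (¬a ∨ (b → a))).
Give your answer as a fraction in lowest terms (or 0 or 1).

1/2

Take a = 1/2, b = 1/2:
a → b = 1/2 → 1/2 = 1/2
a ∨ a = 1/2 ∨ 1/2 = 1/2
a ∨ a = 1/2 ∨ 1/2 = 1/2
(a ∨ a) ∨ (a ∨ a) = 1/2 ∨ 1/2 = 1/2
¬a = ¬1/2 = 1/2
b → a = 1/2 → 1/2 = 1/2
¬a ∨ (b → a) = 1/2 ∨ 1/2 = 1/2
((a ∨ a) ∨ (a ∨ a)) ∨ (¬a ∨ (b → a)) = 1/2 ∨ 1/2 = 1/2
(a → b) ∨ (((a ∨ a) ∨ (a ∨ a)) ∨ (¬a ∨ (b → a))) = 1/2 ∨ 1/2 = 1/2
No assignment yields a value below 1/2, so this is the minimum.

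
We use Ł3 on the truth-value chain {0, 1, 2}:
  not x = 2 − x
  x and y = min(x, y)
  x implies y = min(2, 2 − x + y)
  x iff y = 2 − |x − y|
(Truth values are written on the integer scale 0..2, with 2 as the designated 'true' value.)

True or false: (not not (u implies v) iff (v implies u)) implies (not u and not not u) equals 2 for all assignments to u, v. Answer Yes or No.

Counterexample: take u = 0, v = 0.
u implies v = 0 implies 0 = 2
not (u implies v) = not 2 = 0
not not (u implies v) = not 0 = 2
v implies u = 0 implies 0 = 2
not not (u implies v) iff (v implies u) = 2 iff 2 = 2
not u = not 0 = 2
not u = not 0 = 2
not not u = not 2 = 0
not u and not not u = 2 and 0 = 0
(not not (u implies v) iff (v implies u)) implies (not u and not not u) = 2 implies 0 = 0
This gives 0 ≠ 2.

No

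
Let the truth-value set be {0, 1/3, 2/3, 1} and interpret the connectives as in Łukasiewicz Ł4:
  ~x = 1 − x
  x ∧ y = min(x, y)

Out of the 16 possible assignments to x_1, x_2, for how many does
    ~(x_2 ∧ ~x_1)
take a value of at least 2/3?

12

x_1 = 0, x_2 = 0 ↦ 1  ≥
x_1 = 0, x_2 = 1/3 ↦ 2/3  ≥
x_1 = 0, x_2 = 2/3 ↦ 1/3  <
x_1 = 0, x_2 = 1 ↦ 0  <
x_1 = 1/3, x_2 = 0 ↦ 1  ≥
x_1 = 1/3, x_2 = 1/3 ↦ 2/3  ≥
x_1 = 1/3, x_2 = 2/3 ↦ 1/3  <
x_1 = 1/3, x_2 = 1 ↦ 1/3  <
x_1 = 2/3, x_2 = 0 ↦ 1  ≥
x_1 = 2/3, x_2 = 1/3 ↦ 2/3  ≥
x_1 = 2/3, x_2 = 2/3 ↦ 2/3  ≥
x_1 = 2/3, x_2 = 1 ↦ 2/3  ≥
x_1 = 1, x_2 = 0 ↦ 1  ≥
x_1 = 1, x_2 = 1/3 ↦ 1  ≥
x_1 = 1, x_2 = 2/3 ↦ 1  ≥
x_1 = 1, x_2 = 1 ↦ 1  ≥
So 12 of the 16 assignments meet the threshold.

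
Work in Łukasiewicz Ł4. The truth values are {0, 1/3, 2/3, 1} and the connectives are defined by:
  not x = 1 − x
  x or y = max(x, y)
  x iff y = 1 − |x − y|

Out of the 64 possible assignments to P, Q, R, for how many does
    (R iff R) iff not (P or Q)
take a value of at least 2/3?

value 1: 4 assignments (counts)
value 2/3: 12 assignments (counts)
value 1/3: 20 assignments
value 0: 28 assignments
So 16 of the 64 assignments meet the threshold.

16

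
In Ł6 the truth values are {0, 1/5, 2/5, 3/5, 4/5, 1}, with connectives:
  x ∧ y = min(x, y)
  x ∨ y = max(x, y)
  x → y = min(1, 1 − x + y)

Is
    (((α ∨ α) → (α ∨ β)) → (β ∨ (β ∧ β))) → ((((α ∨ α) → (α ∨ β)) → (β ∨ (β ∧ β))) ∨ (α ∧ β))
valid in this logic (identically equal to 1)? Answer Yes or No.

At α = 3/5, β = 2/5, for instance:
α ∨ α = 3/5 ∨ 3/5 = 3/5
α ∨ β = 3/5 ∨ 2/5 = 3/5
(α ∨ α) → (α ∨ β) = 3/5 → 3/5 = 1
β ∧ β = 2/5 ∧ 2/5 = 2/5
β ∨ (β ∧ β) = 2/5 ∨ 2/5 = 2/5
((α ∨ α) → (α ∨ β)) → (β ∨ (β ∧ β)) = 1 → 2/5 = 2/5
α ∧ β = 3/5 ∧ 2/5 = 2/5
(((α ∨ α) → (α ∨ β)) → (β ∨ (β ∧ β))) ∨ (α ∧ β) = 2/5 ∨ 2/5 = 2/5
(((α ∨ α) → (α ∨ β)) → (β ∨ (β ∧ β))) → ((((α ∨ α) → (α ∨ β)) → (β ∨ (β ∧ β))) ∨ (α ∧ β)) = 2/5 → 2/5 = 1
and checking the remaining 35 assignments likewise gives ≥ 1 in every case.

Yes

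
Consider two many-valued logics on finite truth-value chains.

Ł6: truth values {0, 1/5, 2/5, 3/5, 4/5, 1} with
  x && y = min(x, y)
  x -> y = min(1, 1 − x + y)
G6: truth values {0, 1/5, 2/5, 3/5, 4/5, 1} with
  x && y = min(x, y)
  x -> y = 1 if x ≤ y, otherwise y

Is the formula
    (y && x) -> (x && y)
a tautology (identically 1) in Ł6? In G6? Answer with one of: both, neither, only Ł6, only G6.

In Ł6: every assignment gives 1 — tautology.
In G6: every assignment gives 1 — tautology.

both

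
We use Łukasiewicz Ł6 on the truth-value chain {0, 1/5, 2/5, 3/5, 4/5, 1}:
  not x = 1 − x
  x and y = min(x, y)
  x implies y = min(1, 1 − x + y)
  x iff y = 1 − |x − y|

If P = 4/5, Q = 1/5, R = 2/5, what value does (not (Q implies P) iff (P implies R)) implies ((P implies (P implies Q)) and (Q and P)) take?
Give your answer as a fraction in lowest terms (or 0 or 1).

4/5

Q implies P = 1/5 implies 4/5 = 1
not (Q implies P) = not 1 = 0
P implies R = 4/5 implies 2/5 = 3/5
not (Q implies P) iff (P implies R) = 0 iff 3/5 = 2/5
P implies Q = 4/5 implies 1/5 = 2/5
P implies (P implies Q) = 4/5 implies 2/5 = 3/5
Q and P = 1/5 and 4/5 = 1/5
(P implies (P implies Q)) and (Q and P) = 3/5 and 1/5 = 1/5
(not (Q implies P) iff (P implies R)) implies ((P implies (P implies Q)) and (Q and P)) = 2/5 implies 1/5 = 4/5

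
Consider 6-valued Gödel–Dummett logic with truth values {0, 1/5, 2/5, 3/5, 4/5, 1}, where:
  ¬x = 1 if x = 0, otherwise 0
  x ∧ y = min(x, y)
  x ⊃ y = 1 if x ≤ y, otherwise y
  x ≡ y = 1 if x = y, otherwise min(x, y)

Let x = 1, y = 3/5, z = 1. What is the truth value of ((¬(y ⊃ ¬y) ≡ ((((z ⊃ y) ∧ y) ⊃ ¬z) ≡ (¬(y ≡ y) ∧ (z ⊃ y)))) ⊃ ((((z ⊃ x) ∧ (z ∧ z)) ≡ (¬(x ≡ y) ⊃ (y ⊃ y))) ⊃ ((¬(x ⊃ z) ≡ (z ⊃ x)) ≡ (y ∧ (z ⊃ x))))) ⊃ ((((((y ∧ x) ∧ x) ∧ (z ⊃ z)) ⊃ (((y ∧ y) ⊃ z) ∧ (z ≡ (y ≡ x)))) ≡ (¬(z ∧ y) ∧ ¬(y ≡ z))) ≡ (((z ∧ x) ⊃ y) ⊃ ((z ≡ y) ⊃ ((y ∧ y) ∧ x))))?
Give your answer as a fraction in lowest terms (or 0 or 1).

¬y = ¬3/5 = 0
y ⊃ ¬y = 3/5 ⊃ 0 = 0
¬(y ⊃ ¬y) = ¬0 = 1
z ⊃ y = 1 ⊃ 3/5 = 3/5
(z ⊃ y) ∧ y = 3/5 ∧ 3/5 = 3/5
¬z = ¬1 = 0
((z ⊃ y) ∧ y) ⊃ ¬z = 3/5 ⊃ 0 = 0
y ≡ y = 3/5 ≡ 3/5 = 1
¬(y ≡ y) = ¬1 = 0
z ⊃ y = 1 ⊃ 3/5 = 3/5
¬(y ≡ y) ∧ (z ⊃ y) = 0 ∧ 3/5 = 0
(((z ⊃ y) ∧ y) ⊃ ¬z) ≡ (¬(y ≡ y) ∧ (z ⊃ y)) = 0 ≡ 0 = 1
¬(y ⊃ ¬y) ≡ ((((z ⊃ y) ∧ y) ⊃ ¬z) ≡ (¬(y ≡ y) ∧ (z ⊃ y))) = 1 ≡ 1 = 1
z ⊃ x = 1 ⊃ 1 = 1
z ∧ z = 1 ∧ 1 = 1
(z ⊃ x) ∧ (z ∧ z) = 1 ∧ 1 = 1
x ≡ y = 1 ≡ 3/5 = 3/5
¬(x ≡ y) = ¬3/5 = 0
y ⊃ y = 3/5 ⊃ 3/5 = 1
¬(x ≡ y) ⊃ (y ⊃ y) = 0 ⊃ 1 = 1
((z ⊃ x) ∧ (z ∧ z)) ≡ (¬(x ≡ y) ⊃ (y ⊃ y)) = 1 ≡ 1 = 1
x ⊃ z = 1 ⊃ 1 = 1
¬(x ⊃ z) = ¬1 = 0
z ⊃ x = 1 ⊃ 1 = 1
¬(x ⊃ z) ≡ (z ⊃ x) = 0 ≡ 1 = 0
z ⊃ x = 1 ⊃ 1 = 1
y ∧ (z ⊃ x) = 3/5 ∧ 1 = 3/5
(¬(x ⊃ z) ≡ (z ⊃ x)) ≡ (y ∧ (z ⊃ x)) = 0 ≡ 3/5 = 0
(((z ⊃ x) ∧ (z ∧ z)) ≡ (¬(x ≡ y) ⊃ (y ⊃ y))) ⊃ ((¬(x ⊃ z) ≡ (z ⊃ x)) ≡ (y ∧ (z ⊃ x))) = 1 ⊃ 0 = 0
(¬(y ⊃ ¬y) ≡ ((((z ⊃ y) ∧ y) ⊃ ¬z) ≡ (¬(y ≡ y) ∧ (z ⊃ y)))) ⊃ ((((z ⊃ x) ∧ (z ∧ z)) ≡ (¬(x ≡ y) ⊃ (y ⊃ y))) ⊃ ((¬(x ⊃ z) ≡ (z ⊃ x)) ≡ (y ∧ (z ⊃ x)))) = 1 ⊃ 0 = 0
y ∧ x = 3/5 ∧ 1 = 3/5
(y ∧ x) ∧ x = 3/5 ∧ 1 = 3/5
z ⊃ z = 1 ⊃ 1 = 1
((y ∧ x) ∧ x) ∧ (z ⊃ z) = 3/5 ∧ 1 = 3/5
y ∧ y = 3/5 ∧ 3/5 = 3/5
(y ∧ y) ⊃ z = 3/5 ⊃ 1 = 1
y ≡ x = 3/5 ≡ 1 = 3/5
z ≡ (y ≡ x) = 1 ≡ 3/5 = 3/5
((y ∧ y) ⊃ z) ∧ (z ≡ (y ≡ x)) = 1 ∧ 3/5 = 3/5
(((y ∧ x) ∧ x) ∧ (z ⊃ z)) ⊃ (((y ∧ y) ⊃ z) ∧ (z ≡ (y ≡ x))) = 3/5 ⊃ 3/5 = 1
z ∧ y = 1 ∧ 3/5 = 3/5
¬(z ∧ y) = ¬3/5 = 0
y ≡ z = 3/5 ≡ 1 = 3/5
¬(y ≡ z) = ¬3/5 = 0
¬(z ∧ y) ∧ ¬(y ≡ z) = 0 ∧ 0 = 0
((((y ∧ x) ∧ x) ∧ (z ⊃ z)) ⊃ (((y ∧ y) ⊃ z) ∧ (z ≡ (y ≡ x)))) ≡ (¬(z ∧ y) ∧ ¬(y ≡ z)) = 1 ≡ 0 = 0
z ∧ x = 1 ∧ 1 = 1
(z ∧ x) ⊃ y = 1 ⊃ 3/5 = 3/5
z ≡ y = 1 ≡ 3/5 = 3/5
y ∧ y = 3/5 ∧ 3/5 = 3/5
(y ∧ y) ∧ x = 3/5 ∧ 1 = 3/5
(z ≡ y) ⊃ ((y ∧ y) ∧ x) = 3/5 ⊃ 3/5 = 1
((z ∧ x) ⊃ y) ⊃ ((z ≡ y) ⊃ ((y ∧ y) ∧ x)) = 3/5 ⊃ 1 = 1
(((((y ∧ x) ∧ x) ∧ (z ⊃ z)) ⊃ (((y ∧ y) ⊃ z) ∧ (z ≡ (y ≡ x)))) ≡ (¬(z ∧ y) ∧ ¬(y ≡ z))) ≡ (((z ∧ x) ⊃ y) ⊃ ((z ≡ y) ⊃ ((y ∧ y) ∧ x))) = 0 ≡ 1 = 0
((¬(y ⊃ ¬y) ≡ ((((z ⊃ y) ∧ y) ⊃ ¬z) ≡ (¬(y ≡ y) ∧ (z ⊃ y)))) ⊃ ((((z ⊃ x) ∧ (z ∧ z)) ≡ (¬(x ≡ y) ⊃ (y ⊃ y))) ⊃ ((¬(x ⊃ z) ≡ (z ⊃ x)) ≡ (y ∧ (z ⊃ x))))) ⊃ ((((((y ∧ x) ∧ x) ∧ (z ⊃ z)) ⊃ (((y ∧ y) ⊃ z) ∧ (z ≡ (y ≡ x)))) ≡ (¬(z ∧ y) ∧ ¬(y ≡ z))) ≡ (((z ∧ x) ⊃ y) ⊃ ((z ≡ y) ⊃ ((y ∧ y) ∧ x)))) = 0 ⊃ 0 = 1

1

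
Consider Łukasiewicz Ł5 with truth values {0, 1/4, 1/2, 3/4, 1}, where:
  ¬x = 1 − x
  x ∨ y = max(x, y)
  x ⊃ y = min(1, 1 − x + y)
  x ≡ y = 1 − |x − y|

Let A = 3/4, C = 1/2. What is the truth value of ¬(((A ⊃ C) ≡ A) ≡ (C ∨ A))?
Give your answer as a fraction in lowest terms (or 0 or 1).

1/4

A ⊃ C = 3/4 ⊃ 1/2 = 3/4
(A ⊃ C) ≡ A = 3/4 ≡ 3/4 = 1
C ∨ A = 1/2 ∨ 3/4 = 3/4
((A ⊃ C) ≡ A) ≡ (C ∨ A) = 1 ≡ 3/4 = 3/4
¬(((A ⊃ C) ≡ A) ≡ (C ∨ A)) = ¬3/4 = 1/4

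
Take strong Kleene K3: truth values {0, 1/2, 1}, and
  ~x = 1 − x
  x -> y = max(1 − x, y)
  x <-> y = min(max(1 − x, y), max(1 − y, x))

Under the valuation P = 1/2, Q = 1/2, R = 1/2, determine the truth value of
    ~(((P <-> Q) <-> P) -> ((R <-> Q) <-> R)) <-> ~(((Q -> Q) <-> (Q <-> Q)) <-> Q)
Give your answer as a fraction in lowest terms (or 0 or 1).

P <-> Q = 1/2 <-> 1/2 = 1/2
(P <-> Q) <-> P = 1/2 <-> 1/2 = 1/2
R <-> Q = 1/2 <-> 1/2 = 1/2
(R <-> Q) <-> R = 1/2 <-> 1/2 = 1/2
((P <-> Q) <-> P) -> ((R <-> Q) <-> R) = 1/2 -> 1/2 = 1/2
~(((P <-> Q) <-> P) -> ((R <-> Q) <-> R)) = ~1/2 = 1/2
Q -> Q = 1/2 -> 1/2 = 1/2
Q <-> Q = 1/2 <-> 1/2 = 1/2
(Q -> Q) <-> (Q <-> Q) = 1/2 <-> 1/2 = 1/2
((Q -> Q) <-> (Q <-> Q)) <-> Q = 1/2 <-> 1/2 = 1/2
~(((Q -> Q) <-> (Q <-> Q)) <-> Q) = ~1/2 = 1/2
~(((P <-> Q) <-> P) -> ((R <-> Q) <-> R)) <-> ~(((Q -> Q) <-> (Q <-> Q)) <-> Q) = 1/2 <-> 1/2 = 1/2

1/2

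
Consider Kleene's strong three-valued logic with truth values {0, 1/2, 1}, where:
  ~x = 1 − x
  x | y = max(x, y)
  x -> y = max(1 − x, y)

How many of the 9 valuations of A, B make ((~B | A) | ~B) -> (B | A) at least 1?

A = 0, B = 0 ↦ 0  <
A = 0, B = 1/2 ↦ 1/2  <
A = 0, B = 1 ↦ 1  ≥
A = 1/2, B = 0 ↦ 1/2  <
A = 1/2, B = 1/2 ↦ 1/2  <
A = 1/2, B = 1 ↦ 1  ≥
A = 1, B = 0 ↦ 1  ≥
A = 1, B = 1/2 ↦ 1  ≥
A = 1, B = 1 ↦ 1  ≥
So 5 of the 9 assignments meet the threshold.

5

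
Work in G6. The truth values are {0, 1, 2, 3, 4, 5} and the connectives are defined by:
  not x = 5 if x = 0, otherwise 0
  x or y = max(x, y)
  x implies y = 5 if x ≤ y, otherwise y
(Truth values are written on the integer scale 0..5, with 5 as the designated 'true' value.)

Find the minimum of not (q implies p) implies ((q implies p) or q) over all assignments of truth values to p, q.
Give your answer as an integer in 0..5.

1

Take p = 0, q = 1:
q implies p = 1 implies 0 = 0
not (q implies p) = not 0 = 5
q implies p = 1 implies 0 = 0
(q implies p) or q = 0 or 1 = 1
not (q implies p) implies ((q implies p) or q) = 5 implies 1 = 1
No assignment yields a value below 1, so this is the minimum.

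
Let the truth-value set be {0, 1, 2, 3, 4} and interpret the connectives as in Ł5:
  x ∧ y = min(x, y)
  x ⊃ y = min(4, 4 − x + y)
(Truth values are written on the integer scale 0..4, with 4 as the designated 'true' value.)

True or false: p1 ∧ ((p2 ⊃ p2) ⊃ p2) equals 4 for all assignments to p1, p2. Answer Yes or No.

Counterexample: take p1 = 0, p2 = 0.
p2 ⊃ p2 = 0 ⊃ 0 = 4
(p2 ⊃ p2) ⊃ p2 = 4 ⊃ 0 = 0
p1 ∧ ((p2 ⊃ p2) ⊃ p2) = 0 ∧ 0 = 0
This gives 0 ≠ 4.

No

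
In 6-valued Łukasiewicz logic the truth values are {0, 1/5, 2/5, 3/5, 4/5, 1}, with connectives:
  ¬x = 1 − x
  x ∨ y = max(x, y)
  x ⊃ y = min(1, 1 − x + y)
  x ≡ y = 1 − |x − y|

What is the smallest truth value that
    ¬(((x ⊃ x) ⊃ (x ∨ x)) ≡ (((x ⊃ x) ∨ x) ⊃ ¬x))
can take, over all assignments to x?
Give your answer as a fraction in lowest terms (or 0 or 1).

1/5

Take x = 2/5:
x ⊃ x = 2/5 ⊃ 2/5 = 1
x ∨ x = 2/5 ∨ 2/5 = 2/5
(x ⊃ x) ⊃ (x ∨ x) = 1 ⊃ 2/5 = 2/5
x ⊃ x = 2/5 ⊃ 2/5 = 1
(x ⊃ x) ∨ x = 1 ∨ 2/5 = 1
¬x = ¬2/5 = 3/5
((x ⊃ x) ∨ x) ⊃ ¬x = 1 ⊃ 3/5 = 3/5
((x ⊃ x) ⊃ (x ∨ x)) ≡ (((x ⊃ x) ∨ x) ⊃ ¬x) = 2/5 ≡ 3/5 = 4/5
¬(((x ⊃ x) ⊃ (x ∨ x)) ≡ (((x ⊃ x) ∨ x) ⊃ ¬x)) = ¬4/5 = 1/5
No assignment yields a value below 1/5, so this is the minimum.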